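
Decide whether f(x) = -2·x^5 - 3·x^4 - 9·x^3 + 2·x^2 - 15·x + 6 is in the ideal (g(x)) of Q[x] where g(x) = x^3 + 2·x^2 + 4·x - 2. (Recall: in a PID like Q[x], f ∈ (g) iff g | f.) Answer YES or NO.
NO

In Q[x] the ideal (g) consists of all multiples of g, so f ∈ (g) iff g | f, i.e. iff the remainder of f on division by g is 0. Divide f by g (g is monic, so eliminate the leading term of the running remainder at each step):
  leading term -2·x^5: subtract (-2·x^2)·g(x) = -2·x^5 - 4·x^4 - 8·x^3 + 4·x^2, leaving x^4 - x^3 - 2·x^2 - 15·x + 6
  leading term x^4: subtract (x)·g(x) = x^4 + 2·x^3 + 4·x^2 - 2·x, leaving -3·x^3 - 6·x^2 - 13·x + 6
  leading term -3·x^3: subtract (-3)·g(x) = -3·x^3 - 6·x^2 - 12·x + 6, leaving -x
The remainder r(x) = -x ≠ 0 (and deg r < deg g), so g ∤ f, i.e. f ∉ (g).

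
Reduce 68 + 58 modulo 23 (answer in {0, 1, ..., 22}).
Reduce the summands first: 68 ≡ 22, 58 ≡ 12 (mod 23), so 68 + 58 ≡ 22 + 12 (mod 23). 22 + 12 = 34; 34 = 1·23 + 11, so (68 + 58) mod 23 = 11.

Final answer: 11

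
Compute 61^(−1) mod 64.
61^(−1) ≡ 21 (mod 64)

Apply the extended Euclidean algorithm to (64, 61), tracking rows (r, s, t) with s·64 + t·61 = r. Each division r_prev = q·r_cur + r_new produces the new row as (previous row) − q·(current row):
  row A: (64, 1, 0)   [1·64 + 0·61 = 64]
  row B: (61, 0, 1)   [0·64 + 1·61 = 61]
  64 = 1·61 + 3   → row C = row A − 1·row B = (3, 1, −1)   [check: 1·64 − 1·61 = 3]
  61 = 20·3 + 1   → row D = row B − 20·row C = (1, −20, 21)   [check: −20·64 + 21·61 = 1]
  3 = 3·1 + 0   → remainder 0, stop. gcd = 1 (last nonzero row D).
The gcd is 1, so 61 is invertible mod 64. The last nonzero row gives −20·64 + 21·61 = 1, so t = 21. So 61^(−1) ≡ 21 (mod 64). Verify: 61 · 21 = 1281 ≡ 1 (mod 64). ✓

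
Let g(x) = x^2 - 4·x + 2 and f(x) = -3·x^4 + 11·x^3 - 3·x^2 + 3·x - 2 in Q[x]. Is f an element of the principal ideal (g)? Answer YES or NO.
NO

In Q[x] the ideal (g) consists of all multiples of g, so f ∈ (g) iff g | f, i.e. iff the remainder of f on division by g is 0. Divide f by g (g is monic, so eliminate the leading term of the running remainder at each step):
  leading term -3·x^4: subtract (-3·x^2)·g(x) = -3·x^4 + 12·x^3 - 6·x^2, leaving -x^3 + 3·x^2 + 3·x - 2
  leading term -x^3: subtract (-x)·g(x) = -x^3 + 4·x^2 - 2·x, leaving -x^2 + 5·x - 2
  leading term -x^2: subtract (-1)·g(x) = -x^2 + 4·x - 2, leaving x
The remainder r(x) = x ≠ 0 (and deg r < deg g), so g ∤ f, i.e. f ∉ (g).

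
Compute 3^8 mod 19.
6

Use repeated squaring. Binary(8) = 1000. Walk through the bits of the exponent 8 left-to-right: at each bit after the leading one, square the running value, then multiply by 3 if the bit is 1 (always reducing mod 19):
  bit 1 = 1 (leading): start with 3.
  bit 2 = 0: square 3^2 = 9 (mod 19).
  bit 3 = 0: square 9^2 = 81 ≡ 5 (mod 19).
  bit 4 = 0: square 5^2 = 25 ≡ 6 (mod 19).
Final value: 3^8 ≡ 6 (mod 19).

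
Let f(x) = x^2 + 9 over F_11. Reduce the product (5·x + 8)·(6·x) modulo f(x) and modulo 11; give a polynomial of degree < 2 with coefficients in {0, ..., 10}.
a · b ≡ 4·x + 5 (mod f(x))

Multiply as integer polynomials: a · b = 30·x^2 + 48·x. Reducing coefficients mod 11: a · b ≡ 8·x^2 + 4·x. Now divide by f(x) = x^2 + 9 in F_11[x], eliminating the leading term at each step:
  leading term 8·x^2: subtract (8)·f(x) = 8·x^2 + 6, leaving 4·x + 5 (coefficients mod 11)
The degree is now < 2, so this is the remainder. Hence a · b ≡ 4·x + 5 in F_11[x]/(f).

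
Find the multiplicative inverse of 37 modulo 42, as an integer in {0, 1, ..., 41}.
37^(−1) ≡ 25 (mod 42)

Apply the extended Euclidean algorithm to (42, 37), tracking rows (r, s, t) with s·42 + t·37 = r. Each division r_prev = q·r_cur + r_new produces the new row as (previous row) − q·(current row):
  row A: (42, 1, 0)   [1·42 + 0·37 = 42]
  row B: (37, 0, 1)   [0·42 + 1·37 = 37]
  42 = 1·37 + 5   → row C = row A − 1·row B = (5, 1, −1)   [check: 1·42 − 1·37 = 5]
  37 = 7·5 + 2   → row D = row B − 7·row C = (2, −7, 8)   [check: −7·42 + 8·37 = 2]
  5 = 2·2 + 1   → row E = row C − 2·row D = (1, 15, −17)   [check: 15·42 − 17·37 = 1]
  2 = 2·1 + 0   → remainder 0, stop. gcd = 1 (last nonzero row E).
The gcd is 1, so 37 is invertible mod 42. The last nonzero row gives 15·42 − 17·37 = 1, so t = −17. So 37^(−1) ≡ −17 ≡ 25 (mod 42). Verify: 37 · 25 = 925 ≡ 1 (mod 42). ✓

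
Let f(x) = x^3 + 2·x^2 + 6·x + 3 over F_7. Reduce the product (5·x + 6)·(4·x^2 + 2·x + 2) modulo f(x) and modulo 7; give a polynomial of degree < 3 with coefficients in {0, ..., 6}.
a · b ≡ x^2 + 1 (mod f(x))

Multiply as integer polynomials: a · b = 20·x^3 + 34·x^2 + 22·x + 12. Reducing coefficients mod 7: a · b ≡ 6·x^3 + 6·x^2 + x + 5. Now divide by f(x) = x^3 + 2·x^2 + 6·x + 3 in F_7[x], eliminating the leading term at each step:
  leading term 6·x^3: subtract (6)·f(x) = 6·x^3 + 5·x^2 + x + 4, leaving x^2 + 1 (coefficients mod 7)
The degree is now < 3, so this is the remainder. Hence a · b ≡ x^2 + 1 in F_7[x]/(f).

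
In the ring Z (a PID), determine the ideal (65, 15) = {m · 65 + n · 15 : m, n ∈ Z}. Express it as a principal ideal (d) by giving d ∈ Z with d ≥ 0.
In the PID Z, (a, b) is generated by gcd(a, b). Compute gcd(65, 15) with the extended Euclidean algorithm, tracking rows (r, s, t) with s·65 + t·15 = r:
  row A: (65, 1, 0)   [1·65 + 0·15 = 65]
  row B: (15, 0, 1)   [0·65 + 1·15 = 15]
  65 = 4·15 + 5   → row C = row A − 4·row B = (5, 1, −4)   [check: 1·65 − 4·15 = 5]
  15 = 3·5 + 0   → remainder 0, stop. gcd = 5 (last nonzero row C).
So gcd(65, 15) = 5, with Bézout identity 1·65 − 4·15 = 5. Containment (⊇): the Bézout identity exhibits 5 as an element of (65, 15), giving (5) ⊆ (65, 15). Containment (⊆): since 5 | 65 and 5 | 15 (65 = 5·13, 15 = 5·3), every Z-linear combination of 65 and 15 is divisible by 5, so (65, 15) ⊆ (5). Therefore (65, 15) = (5), d = 5.

Final answer: (65, 15) = (5); d = 5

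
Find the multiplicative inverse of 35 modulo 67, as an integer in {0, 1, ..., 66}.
Apply the extended Euclidean algorithm to (67, 35), tracking rows (r, s, t) with s·67 + t·35 = r. Each division r_prev = q·r_cur + r_new produces the new row as (previous row) − q·(current row):
  row A: (67, 1, 0)   [1·67 + 0·35 = 67]
  row B: (35, 0, 1)   [0·67 + 1·35 = 35]
  67 = 1·35 + 32   → row C = row A − 1·row B = (32, 1, −1)   [check: 1·67 − 1·35 = 32]
  35 = 1·32 + 3   → row D = row B − 1·row C = (3, −1, 2)   [check: −1·67 + 2·35 = 3]
  32 = 10·3 + 2   → row E = row C − 10·row D = (2, 11, −21)   [check: 11·67 − 21·35 = 2]
  3 = 1·2 + 1   → row F = row D − 1·row E = (1, −12, 23)   [check: −12·67 + 23·35 = 1]
  2 = 2·1 + 0   → remainder 0, stop. gcd = 1 (last nonzero row F).
The gcd is 1, so 35 is invertible mod 67. The last nonzero row gives −12·67 + 23·35 = 1, so t = 23. So 35^(−1) ≡ 23 (mod 67). Verify: 35 · 23 = 805 ≡ 1 (mod 67). ✓

Final answer: 35^(−1) ≡ 23 (mod 67)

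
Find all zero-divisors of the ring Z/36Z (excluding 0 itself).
An element a ∈ Z/36Z (with a ≠ 0) is a zero-divisor iff gcd(a, 36) > 1 (because a is a unit precisely when gcd(a, n) = 1, and in Z/nZ every nonzero, non-unit element is a zero-divisor). Scan a = 1, ..., 35 and keep those with gcd(a, 36) > 1:
  gcd(2, 36) = 2, gcd(3, 36) = 3, gcd(4, 36) = 4, gcd(6, 36) = 6, gcd(8, 36) = 4, gcd(9, 36) = 9, gcd(10, 36) = 2, gcd(12, 36) = 12, gcd(14, 36) = 2, gcd(15, 36) = 3, gcd(16, 36) = 4, gcd(18, 36) = 18, gcd(20, 36) = 4, gcd(21, 36) = 3, gcd(22, 36) = 2, gcd(24, 36) = 12, gcd(26, 36) = 2, gcd(27, 36) = 9, gcd(28, 36) = 4, gcd(30, 36) = 6, gcd(32, 36) = 4, gcd(33, 36) = 3, gcd(34, 36) = 2.
All other a ∈ {1, ..., 35} have gcd(a, 36) = 1 and are units. So the nonzero zero-divisors are exactly the 23 values of a appearing in this scan.

Final answer: nonzero zero-divisors of Z/36Z = {2, 3, 4, 6, 8, 9, 10, 12, 14, 15, 16, 18, 20, 21, 22, 24, 26, 27, 28, 30, 32, 33, 34}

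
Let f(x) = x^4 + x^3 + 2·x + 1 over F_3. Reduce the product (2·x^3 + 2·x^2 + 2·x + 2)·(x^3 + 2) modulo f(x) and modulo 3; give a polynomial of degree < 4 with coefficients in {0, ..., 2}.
Multiply as integer polynomials: a · b = 2·x^6 + 2·x^5 + 2·x^4 + 6·x^3 + 4·x^2 + 4·x + 4. Reducing coefficients mod 3: a · b ≡ 2·x^6 + 2·x^5 + 2·x^4 + x^2 + x + 1. Now divide by f(x) = x^4 + x^3 + 2·x + 1 in F_3[x], eliminating the leading term at each step:
  leading term 2·x^6: subtract (2·x^2)·f(x) = 2·x^6 + 2·x^5 + x^3 + 2·x^2, leaving 2·x^4 + 2·x^3 + 2·x^2 + x + 1 (coefficients mod 3)
  leading term 2·x^4: subtract (2)·f(x) = 2·x^4 + 2·x^3 + x + 2, leaving 2·x^2 + 2 (coefficients mod 3)
The degree is now < 4, so this is the remainder. Hence a · b ≡ 2·x^2 + 2 in F_3[x]/(f).

Final answer: a · b ≡ 2·x^2 + 2 (mod f(x))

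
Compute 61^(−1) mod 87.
Apply the extended Euclidean algorithm to (87, 61), tracking rows (r, s, t) with s·87 + t·61 = r. Each division r_prev = q·r_cur + r_new produces the new row as (previous row) − q·(current row):
  row A: (87, 1, 0)   [1·87 + 0·61 = 87]
  row B: (61, 0, 1)   [0·87 + 1·61 = 61]
  87 = 1·61 + 26   → row C = row A − 1·row B = (26, 1, −1)   [check: 1·87 − 1·61 = 26]
  61 = 2·26 + 9   → row D = row B − 2·row C = (9, −2, 3)   [check: −2·87 + 3·61 = 9]
  26 = 2·9 + 8   → row E = row C − 2·row D = (8, 5, −7)   [check: 5·87 − 7·61 = 8]
  9 = 1·8 + 1   → row F = row D − 1·row E = (1, −7, 10)   [check: −7·87 + 10·61 = 1]
  8 = 8·1 + 0   → remainder 0, stop. gcd = 1 (last nonzero row F).
The gcd is 1, so 61 is invertible mod 87. The last nonzero row gives −7·87 + 10·61 = 1, so t = 10. So 61^(−1) ≡ 10 (mod 87). Verify: 61 · 10 = 610 ≡ 1 (mod 87). ✓

Final answer: 61^(−1) ≡ 10 (mod 87)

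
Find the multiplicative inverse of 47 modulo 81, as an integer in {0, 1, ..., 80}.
Apply the extended Euclidean algorithm to (81, 47), tracking rows (r, s, t) with s·81 + t·47 = r. Each division r_prev = q·r_cur + r_new produces the new row as (previous row) − q·(current row):
  row A: (81, 1, 0)   [1·81 + 0·47 = 81]
  row B: (47, 0, 1)   [0·81 + 1·47 = 47]
  81 = 1·47 + 34   → row C = row A − 1·row B = (34, 1, −1)   [check: 1·81 − 1·47 = 34]
  47 = 1·34 + 13   → row D = row B − 1·row C = (13, −1, 2)   [check: −1·81 + 2·47 = 13]
  34 = 2·13 + 8   → row E = row C − 2·row D = (8, 3, −5)   [check: 3·81 − 5·47 = 8]
  13 = 1·8 + 5   → row F = row D − 1·row E = (5, −4, 7)   [check: −4·81 + 7·47 = 5]
  8 = 1·5 + 3   → row G = row E − 1·row F = (3, 7, −12)   [check: 7·81 − 12·47 = 3]
  5 = 1·3 + 2   → row H = row F − 1·row G = (2, −11, 19)   [check: −11·81 + 19·47 = 2]
  3 = 1·2 + 1   → row I = row G − 1·row H = (1, 18, −31)   [check: 18·81 − 31·47 = 1]
  2 = 2·1 + 0   → remainder 0, stop. gcd = 1 (last nonzero row I).
The gcd is 1, so 47 is invertible mod 81. The last nonzero row gives 18·81 − 31·47 = 1, so t = −31. So 47^(−1) ≡ −31 ≡ 50 (mod 81). Verify: 47 · 50 = 2350 ≡ 1 (mod 81). ✓

Final answer: 47^(−1) ≡ 50 (mod 81)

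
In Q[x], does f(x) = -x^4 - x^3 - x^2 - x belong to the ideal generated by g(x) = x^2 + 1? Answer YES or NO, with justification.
YES

In Q[x] the ideal (g) consists of all multiples of g, so f ∈ (g) iff g | f, i.e. iff the remainder of f on division by g is 0. Divide f by g (g is monic, so eliminate the leading term of the running remainder at each step):
  leading term -x^4: subtract (-x^2)·g(x) = -x^4 - x^2, leaving -x^3 - x
  leading term -x^3: subtract (-x)·g(x) = -x^3 - x, leaving 0
The remainder is 0, so f(x) = g(x) · h(x) with h(x) = -x^2 - x. Hence g | f, i.e. f ∈ (g).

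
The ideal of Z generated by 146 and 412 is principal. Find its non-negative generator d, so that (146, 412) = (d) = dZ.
In the PID Z, (a, b) is generated by gcd(a, b). Compute gcd(412, 146) with the extended Euclidean algorithm, tracking rows (r, s, t) with s·412 + t·146 = r:
  row A: (412, 1, 0)   [1·412 + 0·146 = 412]
  row B: (146, 0, 1)   [0·412 + 1·146 = 146]
  412 = 2·146 + 120   → row C = row A − 2·row B = (120, 1, −2)   [check: 1·412 − 2·146 = 120]
  146 = 1·120 + 26   → row D = row B − 1·row C = (26, −1, 3)   [check: −1·412 + 3·146 = 26]
  120 = 4·26 + 16   → row E = row C − 4·row D = (16, 5, −14)   [check: 5·412 − 14·146 = 16]
  26 = 1·16 + 10   → row F = row D − 1·row E = (10, −6, 17)   [check: −6·412 + 17·146 = 10]
  16 = 1·10 + 6   → row G = row E − 1·row F = (6, 11, −31)   [check: 11·412 − 31·146 = 6]
  10 = 1·6 + 4   → row H = row F − 1·row G = (4, −17, 48)   [check: −17·412 + 48·146 = 4]
  6 = 1·4 + 2   → row I = row G − 1·row H = (2, 28, −79)   [check: 28·412 − 79·146 = 2]
  4 = 2·2 + 0   → remainder 0, stop. gcd = 2 (last nonzero row I).
So gcd(146, 412) = 2, with Bézout identity 28·412 − 79·146 = 2. Containment (⊇): the Bézout identity exhibits 2 as an element of (146, 412), giving (2) ⊆ (146, 412). Containment (⊆): since 2 | 146 and 2 | 412 (146 = 2·73, 412 = 2·206), every Z-linear combination of 146 and 412 is divisible by 2, so (146, 412) ⊆ (2). Therefore (146, 412) = (2), d = 2.

Final answer: (146, 412) = (2); d = 2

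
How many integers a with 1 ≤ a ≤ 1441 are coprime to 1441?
The number of a ∈ {1, ..., 1441} with gcd(a, 1441) = 1 is by definition Euler's totient φ(1441). φ is multiplicative, with φ(p^e) = p^e − p^(e−1). Factorise 1441 = 11 · 131. Then
  φ(1441) = (11 − 1) · (131 − 1) = 10 · 130 = 1300.
So there are 1300 such integers.

Final answer: 1300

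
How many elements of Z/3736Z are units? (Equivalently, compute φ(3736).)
An element a ∈ Z/3736Z is a unit iff gcd(a, 3736) = 1, so the number of units is φ(3736). φ is multiplicative, with φ(p^e) = p^e − p^(e−1). Factorise 3736 = 2^3 · 467. Then
  φ(3736) = (2^3 − 2^2) · (467 − 1) = 4 · 466 = 1864.

Final answer: Z/3736Z has φ(3736) = 1864 units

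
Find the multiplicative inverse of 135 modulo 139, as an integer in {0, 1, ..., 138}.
Apply the extended Euclidean algorithm to (139, 135), tracking rows (r, s, t) with s·139 + t·135 = r. Each division r_prev = q·r_cur + r_new produces the new row as (previous row) − q·(current row):
  row A: (139, 1, 0)   [1·139 + 0·135 = 139]
  row B: (135, 0, 1)   [0·139 + 1·135 = 135]
  139 = 1·135 + 4   → row C = row A − 1·row B = (4, 1, −1)   [check: 1·139 − 1·135 = 4]
  135 = 33·4 + 3   → row D = row B − 33·row C = (3, −33, 34)   [check: −33·139 + 34·135 = 3]
  4 = 1·3 + 1   → row E = row C − 1·row D = (1, 34, −35)   [check: 34·139 − 35·135 = 1]
  3 = 3·1 + 0   → remainder 0, stop. gcd = 1 (last nonzero row E).
The gcd is 1, so 135 is invertible mod 139. The last nonzero row gives 34·139 − 35·135 = 1, so t = −35. So 135^(−1) ≡ −35 ≡ 104 (mod 139). Verify: 135 · 104 = 14040 ≡ 1 (mod 139). ✓

Final answer: 135^(−1) ≡ 104 (mod 139)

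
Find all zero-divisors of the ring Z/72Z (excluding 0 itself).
An element a ∈ Z/72Z (with a ≠ 0) is a zero-divisor iff gcd(a, 72) > 1 (because a is a unit precisely when gcd(a, n) = 1, and in Z/nZ every nonzero, non-unit element is a zero-divisor). Scan a = 1, ..., 71 and keep those with gcd(a, 72) > 1:
  gcd(2, 72) = 2, gcd(3, 72) = 3, gcd(4, 72) = 4, gcd(6, 72) = 6, gcd(8, 72) = 8, gcd(9, 72) = 9, gcd(10, 72) = 2, gcd(12, 72) = 12, gcd(14, 72) = 2, gcd(15, 72) = 3, gcd(16, 72) = 8, gcd(18, 72) = 18, gcd(20, 72) = 4, gcd(21, 72) = 3, gcd(22, 72) = 2, gcd(24, 72) = 24, gcd(26, 72) = 2, gcd(27, 72) = 9, gcd(28, 72) = 4, gcd(30, 72) = 6, gcd(32, 72) = 8, gcd(33, 72) = 3, gcd(34, 72) = 2, gcd(36, 72) = 36, gcd(38, 72) = 2, gcd(39, 72) = 3, gcd(40, 72) = 8, gcd(42, 72) = 6, gcd(44, 72) = 4, gcd(45, 72) = 9, gcd(46, 72) = 2, gcd(48, 72) = 24, gcd(50, 72) = 2, gcd(51, 72) = 3, gcd(52, 72) = 4, gcd(54, 72) = 18, gcd(56, 72) = 8, gcd(57, 72) = 3, gcd(58, 72) = 2, gcd(60, 72) = 12, gcd(62, 72) = 2, gcd(63, 72) = 9, gcd(64, 72) = 8, gcd(66, 72) = 6, gcd(68, 72) = 4, gcd(69, 72) = 3, gcd(70, 72) = 2.
All other a ∈ {1, ..., 71} have gcd(a, 72) = 1 and are units. So the nonzero zero-divisors are exactly the 47 values of a appearing in this scan.

Final answer: nonzero zero-divisors of Z/72Z = {2, 3, 4, 6, 8, 9, 10, 12, 14, 15, 16, 18, 20, 21, 22, 24, 26, 27, 28, 30, 32, 33, 34, 36, 38, 39, 40, 42, 44, 45, 46, 48, 50, 51, 52, 54, 56, 57, 58, 60, 62, 63, 64, 66, 68, 69, 70}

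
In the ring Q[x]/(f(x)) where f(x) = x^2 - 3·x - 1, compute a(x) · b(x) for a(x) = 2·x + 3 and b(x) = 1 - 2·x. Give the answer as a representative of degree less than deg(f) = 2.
First multiply in Q[x] without reducing: a · b = -4·x^2 - 4·x + 3. Now divide by f(x) = x^2 - 3·x - 1, eliminating the leading term at each step:
  leading term -4·x^2: subtract (-4)·f(x) = -4·x^2 + 12·x + 4, leaving -16·x - 1
The degree is now < 2, so this is the remainder. Hence a · b ≡ -16·x - 1 in Q[x]/(f).

Final answer: a · b ≡ -16·x - 1 (mod f(x))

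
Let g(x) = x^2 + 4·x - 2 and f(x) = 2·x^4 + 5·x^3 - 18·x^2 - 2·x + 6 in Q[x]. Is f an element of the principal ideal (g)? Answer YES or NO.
In Q[x] the ideal (g) consists of all multiples of g, so f ∈ (g) iff g | f, i.e. iff the remainder of f on division by g is 0. Divide f by g (g is monic, so eliminate the leading term of the running remainder at each step):
  leading term 2·x^4: subtract (2·x^2)·g(x) = 2·x^4 + 8·x^3 - 4·x^2, leaving -3·x^3 - 14·x^2 - 2·x + 6
  leading term -3·x^3: subtract (-3·x)·g(x) = -3·x^3 - 12·x^2 + 6·x, leaving -2·x^2 - 8·x + 6
  leading term -2·x^2: subtract (-2)·g(x) = -2·x^2 - 8·x + 4, leaving 2
The remainder r(x) = 2 ≠ 0 (and deg r < deg g), so g ∤ f, i.e. f ∉ (g).

Final answer: NO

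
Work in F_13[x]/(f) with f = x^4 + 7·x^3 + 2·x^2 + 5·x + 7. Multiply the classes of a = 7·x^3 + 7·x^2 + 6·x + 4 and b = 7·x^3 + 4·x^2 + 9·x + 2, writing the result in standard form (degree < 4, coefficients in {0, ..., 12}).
Multiply as integer polynomials: a · b = 49·x^6 + 77·x^5 + 133·x^4 + 129·x^3 + 84·x^2 + 48·x + 8. Reducing coefficients mod 13: a · b ≡ 10·x^6 + 12·x^5 + 3·x^4 + 12·x^3 + 6·x^2 + 9·x + 8. Now divide by f(x) = x^4 + 7·x^3 + 2·x^2 + 5·x + 7 in F_13[x], eliminating the leading term at each step:
  leading term 10·x^6: subtract (10·x^2)·f(x) = 10·x^6 + 5·x^5 + 7·x^4 + 11·x^3 + 5·x^2, leaving 7·x^5 + 9·x^4 + x^3 + x^2 + 9·x + 8 (coefficients mod 13)
  leading term 7·x^5: subtract (7·x)·f(x) = 7·x^5 + 10·x^4 + x^3 + 9·x^2 + 10·x, leaving 12·x^4 + 5·x^2 + 12·x + 8 (coefficients mod 13)
  leading term 12·x^4: subtract (12)·f(x) = 12·x^4 + 6·x^3 + 11·x^2 + 8·x + 6, leaving 7·x^3 + 7·x^2 + 4·x + 2 (coefficients mod 13)
The degree is now < 4, so this is the remainder. Hence a · b ≡ 7·x^3 + 7·x^2 + 4·x + 2 in F_13[x]/(f).

Final answer: a · b ≡ 7·x^3 + 7·x^2 + 4·x + 2 (mod f(x))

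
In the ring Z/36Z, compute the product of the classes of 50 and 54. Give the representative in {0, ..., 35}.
0

Reduce the factors first: 50 ≡ 14, 54 ≡ 18 (mod 36), so 50 · 54 ≡ 14 · 18 (mod 36). 14 · 18 = 252. Dividing by 36: 252 = 7·36 + 0. So (50 · 54) mod 36 = 0.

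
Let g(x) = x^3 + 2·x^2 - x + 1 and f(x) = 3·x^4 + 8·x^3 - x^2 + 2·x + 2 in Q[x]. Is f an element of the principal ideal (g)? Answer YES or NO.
NO

In Q[x] the ideal (g) consists of all multiples of g, so f ∈ (g) iff g | f, i.e. iff the remainder of f on division by g is 0. Divide f by g (g is monic, so eliminate the leading term of the running remainder at each step):
  leading term 3·x^4: subtract (3·x)·g(x) = 3·x^4 + 6·x^3 - 3·x^2 + 3·x, leaving 2·x^3 + 2·x^2 - x + 2
  leading term 2·x^3: subtract (2)·g(x) = 2·x^3 + 4·x^2 - 2·x + 2, leaving -2·x^2 + x
The remainder r(x) = -2·x^2 + x ≠ 0 (and deg r < deg g), so g ∤ f, i.e. f ∉ (g).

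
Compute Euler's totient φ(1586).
φ is multiplicative, with φ(p^e) = p^e − p^(e−1). Factorise 1586 = 2 · 13 · 61. Then
  φ(1586) = (2 − 1) · (13 − 1) · (61 − 1) = 1 · 12 · 60 = 720.

Final answer: φ(1586) = 720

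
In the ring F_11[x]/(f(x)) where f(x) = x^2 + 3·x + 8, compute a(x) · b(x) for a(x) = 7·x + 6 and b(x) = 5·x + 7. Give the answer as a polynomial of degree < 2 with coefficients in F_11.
a · b ≡ 7·x + 4 (mod f(x))

Multiply as integer polynomials: a · b = 35·x^2 + 79·x + 42. Reducing coefficients mod 11: a · b ≡ 2·x^2 + 2·x + 9. Now divide by f(x) = x^2 + 3·x + 8 in F_11[x], eliminating the leading term at each step:
  leading term 2·x^2: subtract (2)·f(x) = 2·x^2 + 6·x + 5, leaving 7·x + 4 (coefficients mod 11)
The degree is now < 2, so this is the remainder. Hence a · b ≡ 7·x + 4 in F_11[x]/(f).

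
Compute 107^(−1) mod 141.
107^(−1) ≡ 29 (mod 141)

Apply the extended Euclidean algorithm to (141, 107), tracking rows (r, s, t) with s·141 + t·107 = r. Each division r_prev = q·r_cur + r_new produces the new row as (previous row) − q·(current row):
  row A: (141, 1, 0)   [1·141 + 0·107 = 141]
  row B: (107, 0, 1)   [0·141 + 1·107 = 107]
  141 = 1·107 + 34   → row C = row A − 1·row B = (34, 1, −1)   [check: 1·141 − 1·107 = 34]
  107 = 3·34 + 5   → row D = row B − 3·row C = (5, −3, 4)   [check: −3·141 + 4·107 = 5]
  34 = 6·5 + 4   → row E = row C − 6·row D = (4, 19, −25)   [check: 19·141 − 25·107 = 4]
  5 = 1·4 + 1   → row F = row D − 1·row E = (1, −22, 29)   [check: −22·141 + 29·107 = 1]
  4 = 4·1 + 0   → remainder 0, stop. gcd = 1 (last nonzero row F).
The gcd is 1, so 107 is invertible mod 141. The last nonzero row gives −22·141 + 29·107 = 1, so t = 29. So 107^(−1) ≡ 29 (mod 141). Verify: 107 · 29 = 3103 ≡ 1 (mod 141). ✓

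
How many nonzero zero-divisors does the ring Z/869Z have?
Z/869Z has 88 nonzero zero-divisors

In Z/869Z each nonzero element is either a unit (gcd with 869 is 1) or a zero-divisor (gcd > 1). The number of units is φ(869): factorise 869 = 11 · 79, so φ(869) = (11 − 1) · (79 − 1) = 10 · 78 = 780. The nonzero elements number 869 − 1 = 868. Hence the nonzero zero-divisors number 868 − 780 = 88.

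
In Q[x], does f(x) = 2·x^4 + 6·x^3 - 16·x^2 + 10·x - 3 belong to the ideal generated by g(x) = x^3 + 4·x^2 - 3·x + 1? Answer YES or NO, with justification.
In Q[x] the ideal (g) consists of all multiples of g, so f ∈ (g) iff g | f, i.e. iff the remainder of f on division by g is 0. Divide f by g (g is monic, so eliminate the leading term of the running remainder at each step):
  leading term 2·x^4: subtract (2·x)·g(x) = 2·x^4 + 8·x^3 - 6·x^2 + 2·x, leaving -2·x^3 - 10·x^2 + 8·x - 3
  leading term -2·x^3: subtract (-2)·g(x) = -2·x^3 - 8·x^2 + 6·x - 2, leaving -2·x^2 + 2·x - 1
The remainder r(x) = -2·x^2 + 2·x - 1 ≠ 0 (and deg r < deg g), so g ∤ f, i.e. f ∉ (g).

Final answer: NO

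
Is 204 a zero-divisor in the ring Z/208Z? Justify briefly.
YES

gcd(204, 208) = 4 > 1, so 204 is not a unit in Z/208Z. In Z/nZ every nonzero non-unit is a zero-divisor: explicitly, take b = 208/gcd = 52 ≠ 0 (mod 208); then 204·52 = 10608 = 51·208, i.e. 204·52 ≡ 0 (mod 208). So 204 is a zero-divisor.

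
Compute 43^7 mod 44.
43

Use repeated squaring. Binary(7) = 111. Walk through the bits of the exponent 7 left-to-right: at each bit after the leading one, square the running value, then multiply by 43 if the bit is 1 (always reducing mod 44):
  bit 1 = 1 (leading): start with 43.
  bit 2 = 1: square 43^2 = 1849 ≡ 1; bit is 1, so multiply 1·43 = 43 (mod 44).
  bit 3 = 1: square 43^2 = 1849 ≡ 1; bit is 1, so multiply 1·43 = 43 (mod 44).
Final value: 43^7 ≡ 43 (mod 44).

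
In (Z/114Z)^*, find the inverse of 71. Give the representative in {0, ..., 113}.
Apply the extended Euclidean algorithm to (114, 71), tracking rows (r, s, t) with s·114 + t·71 = r. Each division r_prev = q·r_cur + r_new produces the new row as (previous row) − q·(current row):
  row A: (114, 1, 0)   [1·114 + 0·71 = 114]
  row B: (71, 0, 1)   [0·114 + 1·71 = 71]
  114 = 1·71 + 43   → row C = row A − 1·row B = (43, 1, −1)   [check: 1·114 − 1·71 = 43]
  71 = 1·43 + 28   → row D = row B − 1·row C = (28, −1, 2)   [check: −1·114 + 2·71 = 28]
  43 = 1·28 + 15   → row E = row C − 1·row D = (15, 2, −3)   [check: 2·114 − 3·71 = 15]
  28 = 1·15 + 13   → row F = row D − 1·row E = (13, −3, 5)   [check: −3·114 + 5·71 = 13]
  15 = 1·13 + 2   → row G = row E − 1·row F = (2, 5, −8)   [check: 5·114 − 8·71 = 2]
  13 = 6·2 + 1   → row H = row F − 6·row G = (1, −33, 53)   [check: −33·114 + 53·71 = 1]
  2 = 2·1 + 0   → remainder 0, stop. gcd = 1 (last nonzero row H).
The gcd is 1, so 71 is invertible mod 114. The last nonzero row gives −33·114 + 53·71 = 1, so t = 53. So 71^(−1) ≡ 53 (mod 114). Verify: 71 · 53 = 3763 ≡ 1 (mod 114). ✓

Final answer: 71^(−1) ≡ 53 (mod 114)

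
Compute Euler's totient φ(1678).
φ is multiplicative, with φ(p^e) = p^e − p^(e−1). Factorise 1678 = 2 · 839. Then
  φ(1678) = (2 − 1) · (839 − 1) = 1 · 838 = 838.

Final answer: φ(1678) = 838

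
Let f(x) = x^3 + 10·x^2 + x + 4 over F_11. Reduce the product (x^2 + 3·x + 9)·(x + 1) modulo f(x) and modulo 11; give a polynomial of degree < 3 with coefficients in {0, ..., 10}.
a · b ≡ 5·x^2 + 5 (mod f(x))

Multiply as integer polynomials: a · b = x^3 + 4·x^2 + 12·x + 9. Reducing coefficients mod 11: a · b ≡ x^3 + 4·x^2 + x + 9. Now divide by f(x) = x^3 + 10·x^2 + x + 4 in F_11[x], eliminating the leading term at each step:
  leading term x^3: subtract (1)·f(x) = x^3 + 10·x^2 + x + 4, leaving 5·x^2 + 5 (coefficients mod 11)
The degree is now < 3, so this is the remainder. Hence a · b ≡ 5·x^2 + 5 in F_11[x]/(f).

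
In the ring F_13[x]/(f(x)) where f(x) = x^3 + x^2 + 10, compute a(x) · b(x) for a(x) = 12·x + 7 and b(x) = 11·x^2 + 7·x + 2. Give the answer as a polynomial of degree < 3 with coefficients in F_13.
Multiply as integer polynomials: a · b = 132·x^3 + 161·x^2 + 73·x + 14. Reducing coefficients mod 13: a · b ≡ 2·x^3 + 5·x^2 + 8·x + 1. Now divide by f(x) = x^3 + x^2 + 10 in F_13[x], eliminating the leading term at each step:
  leading term 2·x^3: subtract (2)·f(x) = 2·x^3 + 2·x^2 + 7, leaving 3·x^2 + 8·x + 7 (coefficients mod 13)
The degree is now < 3, so this is the remainder. Hence a · b ≡ 3·x^2 + 8·x + 7 in F_13[x]/(f).

Final answer: a · b ≡ 3·x^2 + 8·x + 7 (mod f(x))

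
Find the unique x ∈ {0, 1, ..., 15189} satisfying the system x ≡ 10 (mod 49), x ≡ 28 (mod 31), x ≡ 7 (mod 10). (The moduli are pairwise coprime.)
x ≡ 3097 (mod 15190); the representative in [0, 15190) is 3097

The moduli 49, 31, 10 are pairwise coprime, so by the CRT there is a unique solution mod 49·31·10 = 15190.
Solve by successive substitution. Start with x ≡ 10 (mod 49).
  Combine with x ≡ 28 (mod 31): write x = 10 + 49·t and require 10 + 49·t ≡ 28 (mod 31), i.e. 49·t ≡ 28 − 10 ≡ 18 (mod 31). Since 49^(−1) ≡ 19 (mod 31) (49 ≡ 18 (mod 31)), t ≡ 19·18 ≡ 1 (mod 31). So x ≡ 10 + 49·1 = 59 (mod 1519).
  Combine with x ≡ 7 (mod 10): write x = 59 + 1519·t and require 59 + 1519·t ≡ 7 (mod 10), i.e. 1519·t ≡ 7 − 59 ≡ 8 (mod 10). Since 1519^(−1) ≡ 9 (mod 10) (1519 ≡ 9 (mod 10)), t ≡ 9·8 ≡ 2 (mod 10). So x ≡ 59 + 1519·2 = 3097 (mod 15190).
Unique solution in [0, 15190): x = 3097.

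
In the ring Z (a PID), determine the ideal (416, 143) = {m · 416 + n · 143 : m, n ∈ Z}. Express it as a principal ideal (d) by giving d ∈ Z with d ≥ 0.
(416, 143) = (13); d = 13

In the PID Z, (a, b) is generated by gcd(a, b). Compute gcd(416, 143) with the extended Euclidean algorithm, tracking rows (r, s, t) with s·416 + t·143 = r:
  row A: (416, 1, 0)   [1·416 + 0·143 = 416]
  row B: (143, 0, 1)   [0·416 + 1·143 = 143]
  416 = 2·143 + 130   → row C = row A − 2·row B = (130, 1, −2)   [check: 1·416 − 2·143 = 130]
  143 = 1·130 + 13   → row D = row B − 1·row C = (13, −1, 3)   [check: −1·416 + 3·143 = 13]
  130 = 10·13 + 0   → remainder 0, stop. gcd = 13 (last nonzero row D).
So gcd(416, 143) = 13, with Bézout identity −1·416 + 3·143 = 13. Containment (⊇): the Bézout identity exhibits 13 as an element of (416, 143), giving (13) ⊆ (416, 143). Containment (⊆): since 13 | 416 and 13 | 143 (416 = 13·32, 143 = 13·11), every Z-linear combination of 416 and 143 is divisible by 13, so (416, 143) ⊆ (13). Therefore (416, 143) = (13), d = 13.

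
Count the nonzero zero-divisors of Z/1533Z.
Z/1533Z has 668 nonzero zero-divisors

In Z/1533Z each nonzero element is either a unit (gcd with 1533 is 1) or a zero-divisor (gcd > 1). The number of units is φ(1533): factorise 1533 = 3 · 7 · 73, so φ(1533) = (3 − 1) · (7 − 1) · (73 − 1) = 2 · 6 · 72 = 864. The nonzero elements number 1533 − 1 = 1532. Hence the nonzero zero-divisors number 1532 − 864 = 668.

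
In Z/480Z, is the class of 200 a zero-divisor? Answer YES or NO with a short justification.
gcd(200, 480) = 40 > 1, so 200 is not a unit in Z/480Z. In Z/nZ every nonzero non-unit is a zero-divisor: explicitly, take b = 480/gcd = 12 ≠ 0 (mod 480); then 200·12 = 2400 = 5·480, i.e. 200·12 ≡ 0 (mod 480). So 200 is a zero-divisor.

Final answer: YES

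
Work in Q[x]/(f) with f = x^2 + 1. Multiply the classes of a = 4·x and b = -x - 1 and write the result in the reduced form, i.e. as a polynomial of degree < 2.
First multiply in Q[x] without reducing: a · b = -4·x^2 - 4·x. Now divide by f(x) = x^2 + 1, eliminating the leading term at each step:
  leading term -4·x^2: subtract (-4)·f(x) = -4·x^2 - 4, leaving 4 - 4·x
The degree is now < 2, so this is the remainder. Hence a · b ≡ 4 - 4·x in Q[x]/(f).

Final answer: a · b ≡ 4 - 4·x (mod f(x))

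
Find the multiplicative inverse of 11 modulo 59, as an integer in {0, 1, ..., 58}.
Apply the extended Euclidean algorithm to (59, 11), tracking rows (r, s, t) with s·59 + t·11 = r. Each division r_prev = q·r_cur + r_new produces the new row as (previous row) − q·(current row):
  row A: (59, 1, 0)   [1·59 + 0·11 = 59]
  row B: (11, 0, 1)   [0·59 + 1·11 = 11]
  59 = 5·11 + 4   → row C = row A − 5·row B = (4, 1, −5)   [check: 1·59 − 5·11 = 4]
  11 = 2·4 + 3   → row D = row B − 2·row C = (3, −2, 11)   [check: −2·59 + 11·11 = 3]
  4 = 1·3 + 1   → row E = row C − 1·row D = (1, 3, −16)   [check: 3·59 − 16·11 = 1]
  3 = 3·1 + 0   → remainder 0, stop. gcd = 1 (last nonzero row E).
The gcd is 1, so 11 is invertible mod 59. The last nonzero row gives 3·59 − 16·11 = 1, so t = −16. So 11^(−1) ≡ −16 ≡ 43 (mod 59). Verify: 11 · 43 = 473 ≡ 1 (mod 59). ✓

Final answer: 11^(−1) ≡ 43 (mod 59)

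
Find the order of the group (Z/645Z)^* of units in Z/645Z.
(Z/645Z)^* consists of the classes a with gcd(a, 645) = 1, so its order is φ(645). φ is multiplicative, with φ(p^e) = p^e − p^(e−1). Factorise 645 = 3 · 5 · 43. Then
  φ(645) = (3 − 1) · (5 − 1) · (43 − 1) = 2 · 4 · 42 = 336.
Thus |(Z/645Z)^*| = 336.

Final answer: |(Z/645Z)^*| = 336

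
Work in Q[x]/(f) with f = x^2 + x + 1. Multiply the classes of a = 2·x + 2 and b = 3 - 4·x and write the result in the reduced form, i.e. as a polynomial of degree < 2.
First multiply in Q[x] without reducing: a · b = -8·x^2 - 2·x + 6. Now divide by f(x) = x^2 + x + 1, eliminating the leading term at each step:
  leading term -8·x^2: subtract (-8)·f(x) = -8·x^2 - 8·x - 8, leaving 6·x + 14
The degree is now < 2, so this is the remainder. Hence a · b ≡ 6·x + 14 in Q[x]/(f).

Final answer: a · b ≡ 6·x + 14 (mod f(x))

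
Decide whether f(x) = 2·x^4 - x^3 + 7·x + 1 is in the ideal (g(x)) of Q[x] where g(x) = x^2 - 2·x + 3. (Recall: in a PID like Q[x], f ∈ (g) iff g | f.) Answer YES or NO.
In Q[x] the ideal (g) consists of all multiples of g, so f ∈ (g) iff g | f, i.e. iff the remainder of f on division by g is 0. Divide f by g (g is monic, so eliminate the leading term of the running remainder at each step):
  leading term 2·x^4: subtract (2·x^2)·g(x) = 2·x^4 - 4·x^3 + 6·x^2, leaving 3·x^3 - 6·x^2 + 7·x + 1
  leading term 3·x^3: subtract (3·x)·g(x) = 3·x^3 - 6·x^2 + 9·x, leaving 1 - 2·x
The remainder r(x) = 1 - 2·x ≠ 0 (and deg r < deg g), so g ∤ f, i.e. f ∉ (g).

Final answer: NO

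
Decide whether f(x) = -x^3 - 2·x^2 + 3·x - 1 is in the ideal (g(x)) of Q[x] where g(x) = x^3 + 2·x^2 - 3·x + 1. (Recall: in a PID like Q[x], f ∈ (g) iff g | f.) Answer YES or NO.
In Q[x] the ideal (g) consists of all multiples of g, so f ∈ (g) iff g | f, i.e. iff the remainder of f on division by g is 0. Divide f by g (g is monic, so eliminate the leading term of the running remainder at each step):
  leading term -x^3: subtract (-1)·g(x) = -x^3 - 2·x^2 + 3·x - 1, leaving 0
The remainder is 0, so f(x) = g(x) · h(x) with h(x) = -1. Hence g | f, i.e. f ∈ (g).

Final answer: YES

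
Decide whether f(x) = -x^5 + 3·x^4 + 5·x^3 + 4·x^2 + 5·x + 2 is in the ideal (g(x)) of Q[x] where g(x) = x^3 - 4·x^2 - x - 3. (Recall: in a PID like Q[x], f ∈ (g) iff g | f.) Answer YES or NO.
NO

In Q[x] the ideal (g) consists of all multiples of g, so f ∈ (g) iff g | f, i.e. iff the remainder of f on division by g is 0. Divide f by g (g is monic, so eliminate the leading term of the running remainder at each step):
  leading term -x^5: subtract (-x^2)·g(x) = -x^5 + 4·x^4 + x^3 + 3·x^2, leaving -x^4 + 4·x^3 + x^2 + 5·x + 2
  leading term -x^4: subtract (-x)·g(x) = -x^4 + 4·x^3 + x^2 + 3·x, leaving 2·x + 2
The remainder r(x) = 2·x + 2 ≠ 0 (and deg r < deg g), so g ∤ f, i.e. f ∉ (g).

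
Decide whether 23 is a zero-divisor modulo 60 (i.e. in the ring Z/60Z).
NO

gcd(23, 60) = 1, so 23 is a unit in Z/60Z (it has a multiplicative inverse). A unit cannot be a zero-divisor: if 23·b ≡ 0 then multiplying both sides by 23^(−1) gives b ≡ 0. So 23 is not a zero-divisor.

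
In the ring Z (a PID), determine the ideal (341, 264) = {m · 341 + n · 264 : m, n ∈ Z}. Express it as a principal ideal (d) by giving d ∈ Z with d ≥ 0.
(341, 264) = (11); d = 11

In the PID Z, (a, b) is generated by gcd(a, b). Compute gcd(341, 264) with the extended Euclidean algorithm, tracking rows (r, s, t) with s·341 + t·264 = r:
  row A: (341, 1, 0)   [1·341 + 0·264 = 341]
  row B: (264, 0, 1)   [0·341 + 1·264 = 264]
  341 = 1·264 + 77   → row C = row A − 1·row B = (77, 1, −1)   [check: 1·341 − 1·264 = 77]
  264 = 3·77 + 33   → row D = row B − 3·row C = (33, −3, 4)   [check: −3·341 + 4·264 = 33]
  77 = 2·33 + 11   → row E = row C − 2·row D = (11, 7, −9)   [check: 7·341 − 9·264 = 11]
  33 = 3·11 + 0   → remainder 0, stop. gcd = 11 (last nonzero row E).
So gcd(341, 264) = 11, with Bézout identity 7·341 − 9·264 = 11. Containment (⊇): the Bézout identity exhibits 11 as an element of (341, 264), giving (11) ⊆ (341, 264). Containment (⊆): since 11 | 341 and 11 | 264 (341 = 11·31, 264 = 11·24), every Z-linear combination of 341 and 264 is divisible by 11, so (341, 264) ⊆ (11). Therefore (341, 264) = (11), d = 11.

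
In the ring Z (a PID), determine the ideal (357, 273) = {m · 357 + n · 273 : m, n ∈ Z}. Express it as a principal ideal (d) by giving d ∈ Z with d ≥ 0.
In the PID Z, (a, b) is generated by gcd(a, b). Compute gcd(357, 273) with the extended Euclidean algorithm, tracking rows (r, s, t) with s·357 + t·273 = r:
  row A: (357, 1, 0)   [1·357 + 0·273 = 357]
  row B: (273, 0, 1)   [0·357 + 1·273 = 273]
  357 = 1·273 + 84   → row C = row A − 1·row B = (84, 1, −1)   [check: 1·357 − 1·273 = 84]
  273 = 3·84 + 21   → row D = row B − 3·row C = (21, −3, 4)   [check: −3·357 + 4·273 = 21]
  84 = 4·21 + 0   → remainder 0, stop. gcd = 21 (last nonzero row D).
So gcd(357, 273) = 21, with Bézout identity −3·357 + 4·273 = 21. Containment (⊇): the Bézout identity exhibits 21 as an element of (357, 273), giving (21) ⊆ (357, 273). Containment (⊆): since 21 | 357 and 21 | 273 (357 = 21·17, 273 = 21·13), every Z-linear combination of 357 and 273 is divisible by 21, so (357, 273) ⊆ (21). Therefore (357, 273) = (21), d = 21.

Final answer: (357, 273) = (21); d = 21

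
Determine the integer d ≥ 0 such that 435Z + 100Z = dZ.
In the PID Z, (a, b) is generated by gcd(a, b). Compute gcd(435, 100) with the extended Euclidean algorithm, tracking rows (r, s, t) with s·435 + t·100 = r:
  row A: (435, 1, 0)   [1·435 + 0·100 = 435]
  row B: (100, 0, 1)   [0·435 + 1·100 = 100]
  435 = 4·100 + 35   → row C = row A − 4·row B = (35, 1, −4)   [check: 1·435 − 4·100 = 35]
  100 = 2·35 + 30   → row D = row B − 2·row C = (30, −2, 9)   [check: −2·435 + 9·100 = 30]
  35 = 1·30 + 5   → row E = row C − 1·row D = (5, 3, −13)   [check: 3·435 − 13·100 = 5]
  30 = 6·5 + 0   → remainder 0, stop. gcd = 5 (last nonzero row E).
So gcd(435, 100) = 5, with Bézout identity 3·435 − 13·100 = 5. Containment (⊇): the Bézout identity exhibits 5 as an element of (435, 100), giving (5) ⊆ (435, 100). Containment (⊆): since 5 | 435 and 5 | 100 (435 = 5·87, 100 = 5·20), every Z-linear combination of 435 and 100 is divisible by 5, so (435, 100) ⊆ (5). Therefore (435, 100) = (5), d = 5.

Final answer: (435, 100) = (5); d = 5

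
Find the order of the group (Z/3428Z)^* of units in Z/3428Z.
(Z/3428Z)^* consists of the classes a with gcd(a, 3428) = 1, so its order is φ(3428). φ is multiplicative, with φ(p^e) = p^e − p^(e−1). Factorise 3428 = 2^2 · 857. Then
  φ(3428) = (2^2 − 2^1) · (857 − 1) = 2 · 856 = 1712.
Thus |(Z/3428Z)^*| = 1712.

Final answer: |(Z/3428Z)^*| = 1712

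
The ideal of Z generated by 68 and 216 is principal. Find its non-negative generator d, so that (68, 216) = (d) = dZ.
(68, 216) = (4); d = 4

In the PID Z, (a, b) is generated by gcd(a, b). Compute gcd(216, 68) with the extended Euclidean algorithm, tracking rows (r, s, t) with s·216 + t·68 = r:
  row A: (216, 1, 0)   [1·216 + 0·68 = 216]
  row B: (68, 0, 1)   [0·216 + 1·68 = 68]
  216 = 3·68 + 12   → row C = row A − 3·row B = (12, 1, −3)   [check: 1·216 − 3·68 = 12]
  68 = 5·12 + 8   → row D = row B − 5·row C = (8, −5, 16)   [check: −5·216 + 16·68 = 8]
  12 = 1·8 + 4   → row E = row C − 1·row D = (4, 6, −19)   [check: 6·216 − 19·68 = 4]
  8 = 2·4 + 0   → remainder 0, stop. gcd = 4 (last nonzero row E).
So gcd(68, 216) = 4, with Bézout identity 6·216 − 19·68 = 4. Containment (⊇): the Bézout identity exhibits 4 as an element of (68, 216), giving (4) ⊆ (68, 216). Containment (⊆): since 4 | 68 and 4 | 216 (68 = 4·17, 216 = 4·54), every Z-linear combination of 68 and 216 is divisible by 4, so (68, 216) ⊆ (4). Therefore (68, 216) = (4), d = 4.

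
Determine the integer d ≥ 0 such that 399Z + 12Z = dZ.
In the PID Z, (a, b) is generated by gcd(a, b). Compute gcd(399, 12) with the extended Euclidean algorithm, tracking rows (r, s, t) with s·399 + t·12 = r:
  row A: (399, 1, 0)   [1·399 + 0·12 = 399]
  row B: (12, 0, 1)   [0·399 + 1·12 = 12]
  399 = 33·12 + 3   → row C = row A − 33·row B = (3, 1, −33)   [check: 1·399 − 33·12 = 3]
  12 = 4·3 + 0   → remainder 0, stop. gcd = 3 (last nonzero row C).
So gcd(399, 12) = 3, with Bézout identity 1·399 − 33·12 = 3. Containment (⊇): the Bézout identity exhibits 3 as an element of (399, 12), giving (3) ⊆ (399, 12). Containment (⊆): since 3 | 399 and 3 | 12 (399 = 3·133, 12 = 3·4), every Z-linear combination of 399 and 12 is divisible by 3, so (399, 12) ⊆ (3). Therefore (399, 12) = (3), d = 3.

Final answer: (399, 12) = (3); d = 3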